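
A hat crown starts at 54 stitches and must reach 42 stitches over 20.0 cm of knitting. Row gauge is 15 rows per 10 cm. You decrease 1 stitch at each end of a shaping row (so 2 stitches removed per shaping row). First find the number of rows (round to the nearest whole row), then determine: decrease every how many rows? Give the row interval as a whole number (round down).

Rows = 20.0 × 1.5 = 30.0 → 30 rows.
Stitches to remove: 12 → 6 shaping rows (at 2 st each).
30 / 6 = 5.00 → every 5 rows.

Decrease every 5th row.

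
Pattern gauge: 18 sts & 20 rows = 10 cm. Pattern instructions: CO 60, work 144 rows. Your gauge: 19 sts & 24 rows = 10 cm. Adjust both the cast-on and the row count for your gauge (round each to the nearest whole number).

Cast on 63 stitches; work 173 rows.

Stitches: 60 × 19/18 = 63.33 → 63.
Rows: 144 × 24/20 = 172.80 → 173.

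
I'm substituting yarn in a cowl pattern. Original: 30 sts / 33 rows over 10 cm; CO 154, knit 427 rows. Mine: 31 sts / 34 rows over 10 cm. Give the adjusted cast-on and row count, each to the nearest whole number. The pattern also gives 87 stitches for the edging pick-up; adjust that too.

Stitches: 154 × 31/30 = 159.13 → 159.
Rows: 427 × 34/33 = 439.94 → 440.
edging pick-up: 87 × 31/30 = 89.90 → 90.

Cast on 159 stitches; work 440 rows; edging pick-up 90 stitches.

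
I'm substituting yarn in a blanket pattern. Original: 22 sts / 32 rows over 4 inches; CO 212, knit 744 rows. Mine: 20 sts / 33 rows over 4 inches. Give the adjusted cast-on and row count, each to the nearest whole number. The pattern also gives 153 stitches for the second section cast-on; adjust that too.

Stitches: 212 × 20/22 = 192.73 → 193.
Rows: 744 × 33/32 = 767.25 → 767.
second section cast-on: 153 × 20/22 = 139.09 → 139.

Cast on 193 stitches; work 767 rows; second section cast-on 139 stitches.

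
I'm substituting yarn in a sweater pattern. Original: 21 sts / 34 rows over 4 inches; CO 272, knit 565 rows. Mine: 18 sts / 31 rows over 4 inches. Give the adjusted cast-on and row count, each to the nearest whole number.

Stitches: 272 × 18/21 = 233.14 → 233.
Rows: 565 × 31/34 = 515.15 → 515.

Cast on 233 stitches; work 515 rows.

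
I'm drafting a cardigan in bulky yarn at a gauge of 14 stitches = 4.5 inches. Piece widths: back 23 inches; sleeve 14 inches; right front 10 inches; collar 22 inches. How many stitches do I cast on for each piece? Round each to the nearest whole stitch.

back 72; sleeve 44; right front 31; collar 68.

Rate = 14/4.5 = 3.111 sts per in.
back: 23 × 3.111 = 71.56 → 72.
sleeve: 14 × 3.111 = 43.56 → 44.
right front: 10 × 3.111 = 31.11 → 31.
collar: 22 × 3.111 = 68.44 → 68.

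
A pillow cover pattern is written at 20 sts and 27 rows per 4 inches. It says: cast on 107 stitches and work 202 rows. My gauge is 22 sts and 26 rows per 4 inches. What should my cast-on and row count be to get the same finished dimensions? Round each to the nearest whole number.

Stitches: 107 × 22/20 = 117.70 → 118.
Rows: 202 × 26/27 = 194.52 → 195.

Cast on 118 stitches; work 195 rows.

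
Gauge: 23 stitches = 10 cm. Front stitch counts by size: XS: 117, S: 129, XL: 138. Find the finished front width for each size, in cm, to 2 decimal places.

23/10 = 2.3 sts per cm.
XS: 117 / 2.3 = 50.870 → 50.87 cm.
S: 129 / 2.3 = 56.087 → 56.09 cm.
XL: 138 / 2.3 = 60.000 → 60.00 cm.

XS 50.87 cm; S 56.09 cm; XL 60.00 cm.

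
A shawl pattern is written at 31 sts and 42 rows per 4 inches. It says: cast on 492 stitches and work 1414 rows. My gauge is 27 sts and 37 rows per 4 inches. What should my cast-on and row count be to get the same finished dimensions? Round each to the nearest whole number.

Cast on 429 stitches; work 1246 rows.

Stitches: 492 × 27/31 = 428.52 → 429.
Rows: 1414 × 37/42 = 1245.67 → 1246.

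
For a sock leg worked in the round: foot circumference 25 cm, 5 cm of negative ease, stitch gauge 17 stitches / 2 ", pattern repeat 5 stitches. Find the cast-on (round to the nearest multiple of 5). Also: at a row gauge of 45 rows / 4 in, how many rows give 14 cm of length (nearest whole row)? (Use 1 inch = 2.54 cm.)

Finished = 25 − 5 = 20 cm.
20 cm × 1/2.54 = 7.87 inches.
17/2 = 8.5 sts per in; 7.87 × 8.5 = 66.93 sts.
Nearest multiple of 5 → 65.
14 cm = 5.51 inches; × 11.25 = 62.01 → 62 rows.

Cast on 65 stitches; work 62 rows.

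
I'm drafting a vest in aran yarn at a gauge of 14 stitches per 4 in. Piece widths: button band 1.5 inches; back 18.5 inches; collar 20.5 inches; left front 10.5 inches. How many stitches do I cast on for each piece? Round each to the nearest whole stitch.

Rate = 14/4 = 3.5 sts per in.
button band: 1.5 × 3.5 = 5.25 → 5.
back: 18.5 × 3.5 = 64.75 → 65.
collar: 20.5 × 3.5 = 71.75 → 72.
left front: 10.5 × 3.5 = 36.75 → 37.

button band 5; back 65; collar 72; left front 37.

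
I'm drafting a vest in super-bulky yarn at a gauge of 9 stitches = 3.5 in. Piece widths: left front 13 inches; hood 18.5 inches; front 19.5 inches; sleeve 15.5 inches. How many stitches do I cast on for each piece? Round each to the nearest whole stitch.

left front 33; hood 48; front 50; sleeve 40.

Rate = 9/3.5 = 2.571 sts per in.
left front: 13 × 2.571 = 33.43 → 33.
hood: 18.5 × 2.571 = 47.57 → 48.
front: 19.5 × 2.571 = 50.14 → 50.
sleeve: 15.5 × 2.571 = 39.86 → 40.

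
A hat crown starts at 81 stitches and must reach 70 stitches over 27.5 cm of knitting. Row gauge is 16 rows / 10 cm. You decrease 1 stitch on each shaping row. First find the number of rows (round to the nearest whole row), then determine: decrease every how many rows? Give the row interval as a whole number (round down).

Rows = 27.5 × 1.6 = 44.0 → 44 rows.
Stitches to remove: 11 → 11 shaping rows (at 1 st each).
44 / 11 = 4.00 → every 4 rows.

Decrease every 4th row.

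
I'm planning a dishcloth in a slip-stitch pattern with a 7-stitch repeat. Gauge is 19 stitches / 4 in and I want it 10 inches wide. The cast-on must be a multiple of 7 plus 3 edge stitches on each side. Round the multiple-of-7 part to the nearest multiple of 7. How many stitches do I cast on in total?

19 / 4 = 4.75 sts per inch.
10 × 4.75 = 47.50 sts.
Less 6 edge sts → 41.50 for the repeat.
Nearest multiple of 7: 42.
Add back 6 edge sts → 48.

CO 48 sts.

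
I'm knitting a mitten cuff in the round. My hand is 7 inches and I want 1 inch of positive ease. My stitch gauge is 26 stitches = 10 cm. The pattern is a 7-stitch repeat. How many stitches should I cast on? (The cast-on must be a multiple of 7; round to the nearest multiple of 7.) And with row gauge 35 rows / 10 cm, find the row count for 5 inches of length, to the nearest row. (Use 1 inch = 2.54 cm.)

Cast on 56 stitches; work 44 rows.

Finished = 7 + 1 = 8 inches.
8 inches × 2.54 = 20.32 cm.
26/10 = 2.6 sts per cm; 20.32 × 2.6 = 52.83 sts.
Nearest multiple of 7 → 56.
5 inches = 12.70 cm; × 3.5 = 44.45 → 44 rows.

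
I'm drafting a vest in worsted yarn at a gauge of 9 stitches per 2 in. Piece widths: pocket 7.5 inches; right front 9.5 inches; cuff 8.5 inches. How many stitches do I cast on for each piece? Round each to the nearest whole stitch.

pocket 34; right front 43; cuff 38.

Rate = 9/2 = 4.5 sts per in.
pocket: 7.5 × 4.5 = 33.75 → 34.
right front: 9.5 × 4.5 = 42.75 → 43.
cuff: 8.5 × 4.5 = 38.25 → 38.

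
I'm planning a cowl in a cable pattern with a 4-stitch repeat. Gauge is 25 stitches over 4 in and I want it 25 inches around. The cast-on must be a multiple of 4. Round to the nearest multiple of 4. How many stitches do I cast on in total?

25 / 4 = 6.25 sts per inch.
25 × 6.25 = 156.25 sts.
Nearest multiple of 4: 156.

156 stitches.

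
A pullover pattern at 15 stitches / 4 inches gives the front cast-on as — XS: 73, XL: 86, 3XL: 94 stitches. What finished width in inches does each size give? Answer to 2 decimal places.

15/4 = 3.75 sts per in.
XS: 73 / 3.75 = 19.467 → 19.47 in.
XL: 86 / 3.75 = 22.933 → 22.93 in.
3XL: 94 / 3.75 = 25.067 → 25.07 in.

XS 19.47 inches; XL 22.93 inches; 3XL 25.07 inches.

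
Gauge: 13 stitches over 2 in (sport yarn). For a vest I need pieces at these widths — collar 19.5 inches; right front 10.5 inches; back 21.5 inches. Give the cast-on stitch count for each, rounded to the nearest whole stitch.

Rate = 13/2 = 6.5 sts per in.
collar: 19.5 × 6.5 = 126.75 → 127.
right front: 10.5 × 6.5 = 68.25 → 68.
back: 21.5 × 6.5 = 139.75 → 140.

collar 127; right front 68; back 140.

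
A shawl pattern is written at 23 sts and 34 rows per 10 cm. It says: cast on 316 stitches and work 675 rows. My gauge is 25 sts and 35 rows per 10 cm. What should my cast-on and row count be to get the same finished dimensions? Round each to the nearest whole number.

Cast on 343 stitches; work 695 rows.

Stitches: 316 × 25/23 = 343.48 → 343.
Rows: 675 × 35/34 = 694.85 → 695.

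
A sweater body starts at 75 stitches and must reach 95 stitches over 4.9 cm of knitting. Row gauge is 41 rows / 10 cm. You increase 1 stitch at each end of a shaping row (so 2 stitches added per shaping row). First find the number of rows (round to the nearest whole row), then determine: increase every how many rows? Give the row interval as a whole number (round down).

Increase every 2nd row.

Rows = 4.9 × 4.1 = 20.1 → 20 rows.
Stitches to add: 20 → 10 shaping rows (at 2 st each).
20 / 10 = 2.00 → every 2 rows.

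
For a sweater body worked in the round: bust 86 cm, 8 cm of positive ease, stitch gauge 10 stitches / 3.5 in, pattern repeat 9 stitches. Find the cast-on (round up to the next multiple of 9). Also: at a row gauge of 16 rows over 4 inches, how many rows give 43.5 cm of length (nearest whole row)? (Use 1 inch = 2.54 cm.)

Cast on 108 stitches; work 69 rows.

Finished = 86 + 8 = 94 cm.
94 cm × 1/2.54 = 37.01 inches.
10/3.5 = 2.857 sts per in; 37.01 × 2.857 = 105.74 sts.
Next multiple of 9 → 108.
43.5 cm = 17.13 inches; × 4 = 68.50 → 69 rows.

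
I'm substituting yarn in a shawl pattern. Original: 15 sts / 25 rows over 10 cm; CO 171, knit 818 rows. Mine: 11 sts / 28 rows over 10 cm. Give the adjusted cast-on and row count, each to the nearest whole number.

Cast on 125 stitches; work 916 rows.

Stitches: 171 × 11/15 = 125.40 → 125.
Rows: 818 × 28/25 = 916.16 → 916.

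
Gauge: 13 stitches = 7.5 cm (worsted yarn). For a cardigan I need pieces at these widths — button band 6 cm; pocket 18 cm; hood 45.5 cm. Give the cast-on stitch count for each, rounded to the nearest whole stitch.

button band 10; pocket 31; hood 79.

Rate = 13/7.5 = 1.733 sts per cm.
button band: 6 × 1.733 = 10.40 → 10.
pocket: 18 × 1.733 = 31.20 → 31.
hood: 45.5 × 1.733 = 78.87 → 79.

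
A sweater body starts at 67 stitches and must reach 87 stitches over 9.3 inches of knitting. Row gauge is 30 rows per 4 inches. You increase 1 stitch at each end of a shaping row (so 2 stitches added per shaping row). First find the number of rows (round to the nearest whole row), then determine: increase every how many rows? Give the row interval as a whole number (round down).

Increase every 7th row.

Rows = 9.3 × 7.5 = 69.8 → 70 rows.
Stitches to add: 20 → 10 shaping rows (at 2 st each).
70 / 10 = 7.00 → every 7 rows.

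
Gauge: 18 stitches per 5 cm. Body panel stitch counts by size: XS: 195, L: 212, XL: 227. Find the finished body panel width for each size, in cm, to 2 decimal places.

18/5 = 3.6 sts per cm.
XS: 195 / 3.6 = 54.167 → 54.17 cm.
L: 212 / 3.6 = 58.889 → 58.89 cm.
XL: 227 / 3.6 = 63.056 → 63.06 cm.

XS 54.17 cm; L 58.89 cm; XL 63.06 cm.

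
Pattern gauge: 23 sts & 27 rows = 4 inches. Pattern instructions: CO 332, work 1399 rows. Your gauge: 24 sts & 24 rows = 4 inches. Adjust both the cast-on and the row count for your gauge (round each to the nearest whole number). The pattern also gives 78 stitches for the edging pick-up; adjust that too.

Stitches: 332 × 24/23 = 346.43 → 346.
Rows: 1399 × 24/27 = 1243.56 → 1244.
edging pick-up: 78 × 24/23 = 81.39 → 81.

Cast on 346 stitches; work 1244 rows; edging pick-up 81 stitches.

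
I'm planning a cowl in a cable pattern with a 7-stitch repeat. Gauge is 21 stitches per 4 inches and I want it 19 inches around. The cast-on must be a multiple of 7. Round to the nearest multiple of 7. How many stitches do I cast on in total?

Cast on 98 stitches.

21 / 4 = 5.25 sts per inch.
19 × 5.25 = 99.75 sts.
Nearest multiple of 7: 98.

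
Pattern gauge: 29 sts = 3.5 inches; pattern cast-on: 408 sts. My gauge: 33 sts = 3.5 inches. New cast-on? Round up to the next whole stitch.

Cast on 465 stitches.

Scale factor = 33 / 29 = 1.138.
408 × 33 / 29 = 464.28 sts.
→ 465 sts.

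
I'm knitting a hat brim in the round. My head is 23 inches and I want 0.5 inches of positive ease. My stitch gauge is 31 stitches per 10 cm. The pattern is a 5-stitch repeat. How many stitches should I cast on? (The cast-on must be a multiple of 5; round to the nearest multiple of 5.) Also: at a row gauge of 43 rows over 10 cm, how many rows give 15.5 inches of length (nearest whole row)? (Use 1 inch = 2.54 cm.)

Finished = 23 + 0.5 = 23.5 inches.
23.5 inches × 2.54 = 59.69 cm.
31/10 = 3.1 sts per cm; 59.69 × 3.1 = 185.04 sts.
Nearest multiple of 5 → 185.
15.5 inches = 39.37 cm; × 4.3 = 169.29 → 169 rows.

Cast on 185 stitches; work 169 rows.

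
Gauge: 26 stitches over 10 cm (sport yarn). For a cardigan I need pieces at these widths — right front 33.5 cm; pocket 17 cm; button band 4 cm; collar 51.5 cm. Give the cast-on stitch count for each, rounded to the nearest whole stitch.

Rate = 26/10 = 2.6 sts per cm.
right front: 33.5 × 2.6 = 87.10 → 87.
pocket: 17 × 2.6 = 44.20 → 44.
button band: 4 × 2.6 = 10.40 → 10.
collar: 51.5 × 2.6 = 133.90 → 134.

right front 87; pocket 44; button band 10; collar 134.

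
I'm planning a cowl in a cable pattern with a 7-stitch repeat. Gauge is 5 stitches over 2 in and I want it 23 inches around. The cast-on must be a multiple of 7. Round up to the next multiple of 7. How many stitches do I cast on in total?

CO 63 sts.

5 / 2 = 2.5 sts per inch.
23 × 2.5 = 57.50 sts.
Next multiple of 7: 63.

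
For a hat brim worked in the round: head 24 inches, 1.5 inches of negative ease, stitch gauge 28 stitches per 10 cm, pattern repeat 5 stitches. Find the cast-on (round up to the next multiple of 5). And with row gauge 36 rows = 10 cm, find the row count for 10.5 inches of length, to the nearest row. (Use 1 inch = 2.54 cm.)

Finished = 24 − 1.5 = 22.5 inches.
22.5 inches × 2.54 = 57.15 cm.
28/10 = 2.8 sts per cm; 57.15 × 2.8 = 160.02 sts.
Next multiple of 5 → 165.
10.5 inches = 26.67 cm; × 3.6 = 96.01 → 96 rows.

Cast on 165 stitches; work 96 rows.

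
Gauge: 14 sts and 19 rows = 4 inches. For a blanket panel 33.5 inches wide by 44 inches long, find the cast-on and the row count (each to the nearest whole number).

Cast on 117 stitches and work 209 rows.

Stitch gauge = 14/4 = 3.5 sts/in; 33.5 × 3.5 = 117.25 → 117 sts.
Row gauge = 19/4 = 4.75 rows/in; 44 × 4.75 = 209.00 → 209 rows.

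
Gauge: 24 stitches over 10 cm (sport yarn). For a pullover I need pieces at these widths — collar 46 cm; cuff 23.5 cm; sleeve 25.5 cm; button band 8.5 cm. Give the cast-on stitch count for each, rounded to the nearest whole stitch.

collar 110; cuff 56; sleeve 61; button band 20.

Rate = 24/10 = 2.4 sts per cm.
collar: 46 × 2.4 = 110.40 → 110.
cuff: 23.5 × 2.4 = 56.40 → 56.
sleeve: 25.5 × 2.4 = 61.20 → 61.
button band: 8.5 × 2.4 = 20.40 → 20.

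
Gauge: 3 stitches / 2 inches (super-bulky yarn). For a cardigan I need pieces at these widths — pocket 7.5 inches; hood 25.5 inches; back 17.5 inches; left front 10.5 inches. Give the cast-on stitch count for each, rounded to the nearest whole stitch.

Rate = 3/2 = 1.5 sts per in.
pocket: 7.5 × 1.5 = 11.25 → 11.
hood: 25.5 × 1.5 = 38.25 → 38.
back: 17.5 × 1.5 = 26.25 → 26.
left front: 10.5 × 1.5 = 15.75 → 16.

pocket 11; hood 38; back 26; left front 16.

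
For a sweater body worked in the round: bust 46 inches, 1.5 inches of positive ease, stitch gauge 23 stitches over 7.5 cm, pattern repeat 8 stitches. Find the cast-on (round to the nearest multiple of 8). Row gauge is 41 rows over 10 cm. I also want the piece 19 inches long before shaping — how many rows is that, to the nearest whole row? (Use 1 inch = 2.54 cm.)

Cast on 368 stitches; work 198 rows.

Finished = 46 + 1.5 = 47.5 inches.
47.5 inches × 2.54 = 120.65 cm.
23/7.5 = 3.067 sts per cm; 120.65 × 3.067 = 369.99 sts.
Nearest multiple of 8 → 368.
19 inches = 48.26 cm; × 4.1 = 197.87 → 198 rows.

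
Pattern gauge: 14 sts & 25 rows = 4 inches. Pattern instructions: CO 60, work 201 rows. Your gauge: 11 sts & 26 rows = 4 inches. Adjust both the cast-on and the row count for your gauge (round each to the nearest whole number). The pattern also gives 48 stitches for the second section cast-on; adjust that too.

Stitches: 60 × 11/14 = 47.14 → 47.
Rows: 201 × 26/25 = 209.04 → 209.
second section cast-on: 48 × 11/14 = 37.71 → 38.

Cast on 47 stitches; work 209 rows; second section cast-on 38 stitches.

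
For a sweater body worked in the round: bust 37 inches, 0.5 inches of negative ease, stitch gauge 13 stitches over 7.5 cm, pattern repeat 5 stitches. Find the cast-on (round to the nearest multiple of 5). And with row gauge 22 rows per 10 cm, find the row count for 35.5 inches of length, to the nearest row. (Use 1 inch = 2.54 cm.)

Cast on 160 stitches; work 198 rows.

Finished = 37 − 0.5 = 36.5 inches.
36.5 inches × 2.54 = 92.71 cm.
13/7.5 = 1.733 sts per cm; 92.71 × 1.733 = 160.70 sts.
Nearest multiple of 5 → 160.
35.5 inches = 90.17 cm; × 2.2 = 198.37 → 198 rows.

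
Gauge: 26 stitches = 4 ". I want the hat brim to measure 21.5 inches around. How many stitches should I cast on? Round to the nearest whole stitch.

Cast on 140 stitches.

26 stitches / 4 in = 6.5 stitches per inch.
21.5 × 6.5 = 139.75 stitches.
Round to nearest → 140.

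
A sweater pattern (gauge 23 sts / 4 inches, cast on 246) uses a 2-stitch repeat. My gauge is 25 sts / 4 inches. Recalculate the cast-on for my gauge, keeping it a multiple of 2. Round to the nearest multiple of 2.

268 stitches.

246 × 25 / 23 = 267.39.
Nearest multiple of 2: 268.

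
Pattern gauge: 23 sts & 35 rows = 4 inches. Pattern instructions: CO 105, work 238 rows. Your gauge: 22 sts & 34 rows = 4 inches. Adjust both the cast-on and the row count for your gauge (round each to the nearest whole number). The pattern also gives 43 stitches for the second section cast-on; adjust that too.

Stitches: 105 × 22/23 = 100.43 → 100.
Rows: 238 × 34/35 = 231.20 → 231.
second section cast-on: 43 × 22/23 = 41.13 → 41.

Cast on 100 stitches; work 231 rows; second section cast-on 41 stitches.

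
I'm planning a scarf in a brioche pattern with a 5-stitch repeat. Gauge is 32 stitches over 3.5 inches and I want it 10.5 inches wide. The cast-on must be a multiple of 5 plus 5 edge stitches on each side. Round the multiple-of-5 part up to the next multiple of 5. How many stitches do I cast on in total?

32 / 3.5 = 9.143 sts per inch.
10.5 × 9.143 = 96.00 sts.
Less 10 edge sts → 86.00 for the repeat.
Next multiple of 5: 90.
Add back 10 edge sts → 100.

Cast on 100 stitches.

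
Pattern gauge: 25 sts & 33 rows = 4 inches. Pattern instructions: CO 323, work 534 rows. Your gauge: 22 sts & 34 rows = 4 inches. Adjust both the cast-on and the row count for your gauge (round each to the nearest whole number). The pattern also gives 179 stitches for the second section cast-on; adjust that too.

Cast on 284 stitches; work 550 rows; second section cast-on 158 stitches.

Stitches: 323 × 22/25 = 284.24 → 284.
Rows: 534 × 34/33 = 550.18 → 550.
second section cast-on: 179 × 22/25 = 157.52 → 158.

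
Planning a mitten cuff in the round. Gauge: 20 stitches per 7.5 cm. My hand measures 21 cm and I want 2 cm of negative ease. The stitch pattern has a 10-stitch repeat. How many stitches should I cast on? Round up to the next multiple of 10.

Finished = 21 − 2 = 19 cm.
20 / 7.5 = 2.667 sts/cm.
19 × 2.667 = 50.67 sts.
Next multiple of 10: 60.

60 stitches.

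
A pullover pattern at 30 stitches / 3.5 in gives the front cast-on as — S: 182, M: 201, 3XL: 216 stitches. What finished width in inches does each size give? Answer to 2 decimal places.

S 21.23 inches; M 23.45 inches; 3XL 25.20 inches.

30/3.5 = 8.571 sts per in.
S: 182 / 8.571 = 21.233 → 21.23 in.
M: 201 / 8.571 = 23.450 → 23.45 in.
3XL: 216 / 8.571 = 25.200 → 25.20 in.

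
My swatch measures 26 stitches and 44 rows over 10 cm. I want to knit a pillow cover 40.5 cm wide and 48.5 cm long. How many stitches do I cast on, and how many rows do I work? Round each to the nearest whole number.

Cast on 105 stitches and work 213 rows.

Stitch gauge = 26/10 = 2.6 sts/cm; 40.5 × 2.6 = 105.30 → 105 sts.
Row gauge = 44/10 = 4.4 rows/cm; 48.5 × 4.4 = 213.40 → 213 rows.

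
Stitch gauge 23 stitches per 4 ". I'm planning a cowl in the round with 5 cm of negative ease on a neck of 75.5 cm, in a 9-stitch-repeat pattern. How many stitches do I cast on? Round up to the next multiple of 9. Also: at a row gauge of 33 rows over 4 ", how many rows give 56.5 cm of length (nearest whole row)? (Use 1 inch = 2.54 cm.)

Cast on 162 stitches; work 184 rows.

Finished = 75.5 − 5 = 70.5 cm.
70.5 cm × 1/2.54 = 27.76 inches.
23/4 = 5.75 sts per in; 27.76 × 5.75 = 159.60 sts.
Next multiple of 9 → 162.
56.5 cm = 22.24 inches; × 8.25 = 183.51 → 184 rows.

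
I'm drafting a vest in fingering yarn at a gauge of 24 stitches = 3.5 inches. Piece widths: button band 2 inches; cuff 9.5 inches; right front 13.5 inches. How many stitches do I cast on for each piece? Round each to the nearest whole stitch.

button band 14; cuff 65; right front 93.

Rate = 24/3.5 = 6.857 sts per in.
button band: 2 × 6.857 = 13.71 → 14.
cuff: 9.5 × 6.857 = 65.14 → 65.
right front: 13.5 × 6.857 = 92.57 → 93.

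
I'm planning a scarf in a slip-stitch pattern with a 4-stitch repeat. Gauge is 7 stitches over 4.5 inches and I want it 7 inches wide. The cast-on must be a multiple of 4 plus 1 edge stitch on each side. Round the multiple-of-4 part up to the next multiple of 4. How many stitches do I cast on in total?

7 / 4.5 = 1.556 sts per inch.
7 × 1.556 = 10.89 sts.
Less 2 edge sts → 8.89 for the repeat.
Next multiple of 4: 12.
Add back 2 edge sts → 14.

CO 14 sts.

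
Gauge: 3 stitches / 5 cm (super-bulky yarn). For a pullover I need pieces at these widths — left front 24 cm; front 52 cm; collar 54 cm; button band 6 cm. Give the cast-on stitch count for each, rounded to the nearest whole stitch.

Rate = 3/5 = 0.6 sts per cm.
left front: 24 × 0.6 = 14.40 → 14.
front: 52 × 0.6 = 31.20 → 31.
collar: 54 × 0.6 = 32.40 → 32.
button band: 6 × 0.6 = 3.60 → 4.

left front 14; front 31; collar 32; button band 4.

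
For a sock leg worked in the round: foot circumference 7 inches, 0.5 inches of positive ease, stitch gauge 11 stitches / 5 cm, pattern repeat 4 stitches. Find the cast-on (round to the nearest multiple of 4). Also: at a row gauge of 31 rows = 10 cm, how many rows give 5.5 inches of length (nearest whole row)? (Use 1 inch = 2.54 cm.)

Cast on 40 stitches; work 43 rows.

Finished = 7 + 0.5 = 7.5 inches.
7.5 inches × 2.54 = 19.05 cm.
11/5 = 2.2 sts per cm; 19.05 × 2.2 = 41.91 sts.
Nearest multiple of 4 → 40.
5.5 inches = 13.97 cm; × 3.1 = 43.31 → 43 rows.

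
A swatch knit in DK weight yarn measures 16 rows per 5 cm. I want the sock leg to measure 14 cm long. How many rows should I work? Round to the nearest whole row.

Knit 45 rows.

16 rows / 5 cm = 3.2 rows per cm.
14 × 3.2 = 44.80 rows.
Round to nearest → 45.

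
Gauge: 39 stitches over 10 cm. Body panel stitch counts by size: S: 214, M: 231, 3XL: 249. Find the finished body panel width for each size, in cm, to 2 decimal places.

S 54.87 cm; M 59.23 cm; 3XL 63.85 cm.

39/10 = 3.9 sts per cm.
S: 214 / 3.9 = 54.872 → 54.87 cm.
M: 231 / 3.9 = 59.231 → 59.23 cm.
3XL: 249 / 3.9 = 63.846 → 63.85 cm.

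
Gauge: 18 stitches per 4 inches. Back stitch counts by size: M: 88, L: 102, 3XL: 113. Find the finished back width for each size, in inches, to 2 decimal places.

18/4 = 4.5 sts per in.
M: 88 / 4.5 = 19.556 → 19.56 in.
L: 102 / 4.5 = 22.667 → 22.67 in.
3XL: 113 / 4.5 = 25.111 → 25.11 in.

M 19.56 inches; L 22.67 inches; 3XL 25.11 inches.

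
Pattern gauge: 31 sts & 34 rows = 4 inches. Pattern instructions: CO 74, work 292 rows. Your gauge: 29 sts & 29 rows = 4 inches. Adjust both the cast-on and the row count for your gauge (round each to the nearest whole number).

Stitches: 74 × 29/31 = 69.23 → 69.
Rows: 292 × 29/34 = 249.06 → 249.

Cast on 69 stitches; work 249 rows.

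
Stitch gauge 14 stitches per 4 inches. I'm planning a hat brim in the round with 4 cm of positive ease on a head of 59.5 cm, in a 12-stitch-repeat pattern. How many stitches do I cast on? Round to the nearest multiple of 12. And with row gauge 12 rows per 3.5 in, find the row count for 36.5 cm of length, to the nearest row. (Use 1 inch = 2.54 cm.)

Finished = 59.5 + 4 = 63.5 cm.
63.5 cm × 1/2.54 = 25.00 inches.
14/4 = 3.5 sts per in; 25.00 × 3.5 = 87.50 sts.
Nearest multiple of 12 → 84.
36.5 cm = 14.37 inches; × 3.429 = 49.27 → 49 rows.

Cast on 84 stitches; work 49 rows.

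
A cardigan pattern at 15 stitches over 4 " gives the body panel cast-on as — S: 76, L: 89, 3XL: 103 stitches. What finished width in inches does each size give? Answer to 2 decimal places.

15/4 = 3.75 sts per in.
S: 76 / 3.75 = 20.267 → 20.27 in.
L: 89 / 3.75 = 23.733 → 23.73 in.
3XL: 103 / 3.75 = 27.467 → 27.47 in.

S 20.27 inches; L 23.73 inches; 3XL 27.47 inches.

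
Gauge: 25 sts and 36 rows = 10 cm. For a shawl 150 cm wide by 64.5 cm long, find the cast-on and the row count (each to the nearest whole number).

Stitch gauge = 25/10 = 2.5 sts/cm; 150 × 2.5 = 375.00 → 375 sts.
Row gauge = 36/10 = 3.6 rows/cm; 64.5 × 3.6 = 232.20 → 232 rows.

Cast on 375 stitches and work 232 rows.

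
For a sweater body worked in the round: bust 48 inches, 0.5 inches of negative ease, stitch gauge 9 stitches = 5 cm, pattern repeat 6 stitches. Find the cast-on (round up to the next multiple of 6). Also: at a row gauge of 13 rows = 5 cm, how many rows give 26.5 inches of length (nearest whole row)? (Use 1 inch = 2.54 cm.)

Finished = 48 − 0.5 = 47.5 inches.
47.5 inches × 2.54 = 120.65 cm.
9/5 = 1.8 sts per cm; 120.65 × 1.8 = 217.17 sts.
Next multiple of 6 → 222.
26.5 inches = 67.31 cm; × 2.6 = 175.01 → 175 rows.

Cast on 222 stitches; work 175 rows.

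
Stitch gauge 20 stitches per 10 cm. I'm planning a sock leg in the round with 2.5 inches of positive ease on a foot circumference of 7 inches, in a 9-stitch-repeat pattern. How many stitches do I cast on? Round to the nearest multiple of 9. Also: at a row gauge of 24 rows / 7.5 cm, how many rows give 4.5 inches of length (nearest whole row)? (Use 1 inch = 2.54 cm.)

Finished = 7 + 2.5 = 9.5 inches.
9.5 inches × 2.54 = 24.13 cm.
20/10 = 2 sts per cm; 24.13 × 2 = 48.26 sts.
Nearest multiple of 9 → 45.
4.5 inches = 11.43 cm; × 3.2 = 36.58 → 37 rows.

Cast on 45 stitches; work 37 rows.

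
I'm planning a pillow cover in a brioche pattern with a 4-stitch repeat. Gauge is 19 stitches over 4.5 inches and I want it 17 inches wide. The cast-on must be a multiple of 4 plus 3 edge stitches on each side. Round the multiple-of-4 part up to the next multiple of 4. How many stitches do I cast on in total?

19 / 4.5 = 4.222 sts per inch.
17 × 4.222 = 71.78 sts.
Less 6 edge sts → 65.78 for the repeat.
Next multiple of 4: 68.
Add back 6 edge sts → 74.

74 stitches.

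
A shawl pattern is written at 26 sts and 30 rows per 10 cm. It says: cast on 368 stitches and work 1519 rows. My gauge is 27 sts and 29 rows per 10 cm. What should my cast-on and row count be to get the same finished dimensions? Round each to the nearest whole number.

Cast on 382 stitches; work 1468 rows.

Stitches: 368 × 27/26 = 382.15 → 382.
Rows: 1519 × 29/30 = 1468.37 → 1468.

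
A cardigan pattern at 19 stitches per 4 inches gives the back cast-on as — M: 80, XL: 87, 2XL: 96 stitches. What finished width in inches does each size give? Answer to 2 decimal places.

M 16.84 inches; XL 18.32 inches; 2XL 20.21 inches.

19/4 = 4.75 sts per in.
M: 80 / 4.75 = 16.842 → 16.84 in.
XL: 87 / 4.75 = 18.316 → 18.32 in.
2XL: 96 / 4.75 = 20.211 → 20.21 in.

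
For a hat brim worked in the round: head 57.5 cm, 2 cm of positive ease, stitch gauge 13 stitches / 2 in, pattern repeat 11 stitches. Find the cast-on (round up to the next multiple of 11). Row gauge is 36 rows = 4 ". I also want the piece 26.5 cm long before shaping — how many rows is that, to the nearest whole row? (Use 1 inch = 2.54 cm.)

Cast on 154 stitches; work 94 rows.

Finished = 57.5 + 2 = 59.5 cm.
59.5 cm × 1/2.54 = 23.43 inches.
13/2 = 6.5 sts per in; 23.43 × 6.5 = 152.26 sts.
Next multiple of 11 → 154.
26.5 cm = 10.43 inches; × 9 = 93.90 → 94 rows.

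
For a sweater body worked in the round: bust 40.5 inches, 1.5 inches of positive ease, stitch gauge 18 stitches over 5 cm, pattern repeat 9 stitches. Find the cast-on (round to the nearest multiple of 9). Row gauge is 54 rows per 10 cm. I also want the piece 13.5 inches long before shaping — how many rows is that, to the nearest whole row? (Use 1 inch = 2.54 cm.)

Cast on 387 stitches; work 185 rows.

Finished = 40.5 + 1.5 = 42 inches.
42 inches × 2.54 = 106.68 cm.
18/5 = 3.6 sts per cm; 106.68 × 3.6 = 384.05 sts.
Nearest multiple of 9 → 387.
13.5 inches = 34.29 cm; × 5.4 = 185.17 → 185 rows.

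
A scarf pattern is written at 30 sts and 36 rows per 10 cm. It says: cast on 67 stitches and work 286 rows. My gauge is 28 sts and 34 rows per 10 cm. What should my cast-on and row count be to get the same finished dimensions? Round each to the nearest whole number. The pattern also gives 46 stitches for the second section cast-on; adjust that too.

Cast on 63 stitches; work 270 rows; second section cast-on 43 stitches.

Stitches: 67 × 28/30 = 62.53 → 63.
Rows: 286 × 34/36 = 270.11 → 270.
second section cast-on: 46 × 28/30 = 42.93 → 43.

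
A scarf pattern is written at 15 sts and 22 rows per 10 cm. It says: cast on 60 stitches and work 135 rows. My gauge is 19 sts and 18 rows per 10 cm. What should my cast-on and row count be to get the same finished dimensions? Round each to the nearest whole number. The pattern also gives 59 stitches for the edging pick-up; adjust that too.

Stitches: 60 × 19/15 = 76.00 → 76.
Rows: 135 × 18/22 = 110.45 → 110.
edging pick-up: 59 × 19/15 = 74.73 → 75.

Cast on 76 stitches; work 110 rows; edging pick-up 75 stitches.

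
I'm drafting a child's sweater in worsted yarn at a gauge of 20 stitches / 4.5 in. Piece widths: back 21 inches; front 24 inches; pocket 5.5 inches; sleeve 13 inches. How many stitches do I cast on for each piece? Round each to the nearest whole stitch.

back 93; front 107; pocket 24; sleeve 58.

Rate = 20/4.5 = 4.444 sts per in.
back: 21 × 4.444 = 93.33 → 93.
front: 24 × 4.444 = 106.67 → 107.
pocket: 5.5 × 4.444 = 24.44 → 24.
sleeve: 13 × 4.444 = 57.78 → 58.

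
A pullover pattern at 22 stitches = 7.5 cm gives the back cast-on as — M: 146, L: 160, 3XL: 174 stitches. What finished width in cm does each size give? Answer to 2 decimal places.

M 49.77 cm; L 54.55 cm; 3XL 59.32 cm.

22/7.5 = 2.933 sts per cm.
M: 146 / 2.933 = 49.773 → 49.77 cm.
L: 160 / 2.933 = 54.545 → 54.55 cm.
3XL: 174 / 2.933 = 59.318 → 59.32 cm.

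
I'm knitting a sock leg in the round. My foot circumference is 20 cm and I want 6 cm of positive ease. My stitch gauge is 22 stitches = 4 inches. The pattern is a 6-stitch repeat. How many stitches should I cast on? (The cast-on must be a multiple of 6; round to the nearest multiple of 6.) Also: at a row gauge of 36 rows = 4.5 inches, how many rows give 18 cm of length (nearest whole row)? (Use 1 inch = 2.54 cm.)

Finished = 20 + 6 = 26 cm.
26 cm × 1/2.54 = 10.24 inches.
22/4 = 5.5 sts per in; 10.24 × 5.5 = 56.30 sts.
Nearest multiple of 6 → 54.
18 cm = 7.09 inches; × 8 = 56.69 → 57 rows.

Cast on 54 stitches; work 57 rows.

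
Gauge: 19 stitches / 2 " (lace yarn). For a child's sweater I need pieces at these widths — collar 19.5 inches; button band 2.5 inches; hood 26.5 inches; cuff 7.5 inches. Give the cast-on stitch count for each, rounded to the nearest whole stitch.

collar 185; button band 24; hood 252; cuff 71.

Rate = 19/2 = 9.5 sts per in.
collar: 19.5 × 9.5 = 185.25 → 185.
button band: 2.5 × 9.5 = 23.75 → 24.
hood: 26.5 × 9.5 = 251.75 → 252.
cuff: 7.5 × 9.5 = 71.25 → 71.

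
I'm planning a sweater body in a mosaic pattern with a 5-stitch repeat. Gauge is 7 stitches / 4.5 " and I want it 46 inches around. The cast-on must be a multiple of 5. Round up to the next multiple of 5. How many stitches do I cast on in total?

7 / 4.5 = 1.556 sts per inch.
46 × 1.556 = 71.56 sts.
Next multiple of 5: 75.

75 stitches.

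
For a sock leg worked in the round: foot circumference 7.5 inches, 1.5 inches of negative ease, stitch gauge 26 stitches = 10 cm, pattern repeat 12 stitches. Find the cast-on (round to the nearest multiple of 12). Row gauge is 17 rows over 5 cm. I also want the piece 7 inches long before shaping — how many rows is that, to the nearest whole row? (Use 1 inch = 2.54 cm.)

Finished = 7.5 − 1.5 = 6 inches.
6 inches × 2.54 = 15.24 cm.
26/10 = 2.6 sts per cm; 15.24 × 2.6 = 39.62 sts.
Nearest multiple of 12 → 36.
7 inches = 17.78 cm; × 3.4 = 60.45 → 60 rows.

Cast on 36 stitches; work 60 rows.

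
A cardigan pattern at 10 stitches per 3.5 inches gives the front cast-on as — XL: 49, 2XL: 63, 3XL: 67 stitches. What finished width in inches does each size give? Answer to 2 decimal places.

10/3.5 = 2.857 sts per in.
XL: 49 / 2.857 = 17.150 → 17.15 in.
2XL: 63 / 2.857 = 22.050 → 22.05 in.
3XL: 67 / 2.857 = 23.450 → 23.45 in.

XL 17.15 inches; 2XL 22.05 inches; 3XL 23.45 inches.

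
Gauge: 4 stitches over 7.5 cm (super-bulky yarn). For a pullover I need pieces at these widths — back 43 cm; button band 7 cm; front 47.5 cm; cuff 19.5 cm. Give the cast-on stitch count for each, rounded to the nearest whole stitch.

back 23; button band 4; front 25; cuff 10.

Rate = 4/7.5 = 0.533 sts per cm.
back: 43 × 0.533 = 22.93 → 23.
button band: 7 × 0.533 = 3.73 → 4.
front: 47.5 × 0.533 = 25.33 → 25.
cuff: 19.5 × 0.533 = 10.40 → 10.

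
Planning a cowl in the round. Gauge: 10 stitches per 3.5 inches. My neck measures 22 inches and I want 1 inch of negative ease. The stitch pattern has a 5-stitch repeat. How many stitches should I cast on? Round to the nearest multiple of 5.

Cast on 60 stitches.

Finished = 22 − 1 = 21 inches.
10 / 3.5 = 2.857 sts/in.
21 × 2.857 = 60.00 sts.
Nearest multiple of 5: 60.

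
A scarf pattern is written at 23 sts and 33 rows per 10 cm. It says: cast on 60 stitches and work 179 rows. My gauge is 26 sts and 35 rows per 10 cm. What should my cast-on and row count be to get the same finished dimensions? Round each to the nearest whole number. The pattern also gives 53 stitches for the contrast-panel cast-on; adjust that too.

Stitches: 60 × 26/23 = 67.83 → 68.
Rows: 179 × 35/33 = 189.85 → 190.
contrast-panel cast-on: 53 × 26/23 = 59.91 → 60.

Cast on 68 stitches; work 190 rows; contrast-panel cast-on 60 stitches.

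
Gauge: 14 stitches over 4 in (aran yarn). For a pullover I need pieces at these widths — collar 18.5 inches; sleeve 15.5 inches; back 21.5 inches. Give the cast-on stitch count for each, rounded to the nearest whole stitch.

collar 65; sleeve 54; back 75.

Rate = 14/4 = 3.5 sts per in.
collar: 18.5 × 3.5 = 64.75 → 65.
sleeve: 15.5 × 3.5 = 54.25 → 54.
back: 21.5 × 3.5 = 75.25 → 75.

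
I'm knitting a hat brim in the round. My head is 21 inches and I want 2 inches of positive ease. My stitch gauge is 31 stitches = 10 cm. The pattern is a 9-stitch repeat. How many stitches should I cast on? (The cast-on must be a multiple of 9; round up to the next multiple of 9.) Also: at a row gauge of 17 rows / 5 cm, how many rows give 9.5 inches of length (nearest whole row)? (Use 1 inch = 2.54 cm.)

Finished = 21 + 2 = 23 inches.
23 inches × 2.54 = 58.42 cm.
31/10 = 3.1 sts per cm; 58.42 × 3.1 = 181.10 sts.
Next multiple of 9 → 189.
9.5 inches = 24.13 cm; × 3.4 = 82.04 → 82 rows.

Cast on 189 stitches; work 82 rows.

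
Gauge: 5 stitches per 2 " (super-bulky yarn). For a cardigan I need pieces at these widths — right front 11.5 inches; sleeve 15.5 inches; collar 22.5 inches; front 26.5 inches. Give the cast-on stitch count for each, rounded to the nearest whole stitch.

Rate = 5/2 = 2.5 sts per in.
right front: 11.5 × 2.5 = 28.75 → 29.
sleeve: 15.5 × 2.5 = 38.75 → 39.
collar: 22.5 × 2.5 = 56.25 → 56.
front: 26.5 × 2.5 = 66.25 → 66.

right front 29; sleeve 39; collar 56; front 66.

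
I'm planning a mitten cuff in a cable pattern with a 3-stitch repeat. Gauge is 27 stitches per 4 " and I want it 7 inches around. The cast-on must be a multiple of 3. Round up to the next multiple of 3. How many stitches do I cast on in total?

27 / 4 = 6.75 sts per inch.
7 × 6.75 = 47.25 sts.
Next multiple of 3: 48.

48 stitches.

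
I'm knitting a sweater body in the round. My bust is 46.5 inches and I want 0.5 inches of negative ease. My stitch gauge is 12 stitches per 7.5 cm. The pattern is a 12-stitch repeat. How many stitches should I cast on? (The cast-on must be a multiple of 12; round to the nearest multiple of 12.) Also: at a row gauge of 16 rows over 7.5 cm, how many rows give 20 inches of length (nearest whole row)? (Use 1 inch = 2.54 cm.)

Finished = 46.5 − 0.5 = 46 inches.
46 inches × 2.54 = 116.84 cm.
12/7.5 = 1.6 sts per cm; 116.84 × 1.6 = 186.94 sts.
Nearest multiple of 12 → 192.
20 inches = 50.80 cm; × 2.133 = 108.37 → 108 rows.

Cast on 192 stitches; work 108 rows.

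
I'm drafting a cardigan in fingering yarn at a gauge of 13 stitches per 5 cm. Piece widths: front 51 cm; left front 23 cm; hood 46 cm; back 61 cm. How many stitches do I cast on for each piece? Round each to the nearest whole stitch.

Rate = 13/5 = 2.6 sts per cm.
front: 51 × 2.6 = 132.60 → 133.
left front: 23 × 2.6 = 59.80 → 60.
hood: 46 × 2.6 = 119.60 → 120.
back: 61 × 2.6 = 158.60 → 159.

front 133; left front 60; hood 120; back 159.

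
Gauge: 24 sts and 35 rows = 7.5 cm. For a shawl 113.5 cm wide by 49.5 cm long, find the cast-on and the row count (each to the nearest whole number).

Stitch gauge = 24/7.5 = 3.2 sts/cm; 113.5 × 3.2 = 363.20 → 363 sts.
Row gauge = 35/7.5 = 4.667 rows/cm; 49.5 × 4.667 = 231.00 → 231 rows.

Cast on 363 stitches and work 231 rows.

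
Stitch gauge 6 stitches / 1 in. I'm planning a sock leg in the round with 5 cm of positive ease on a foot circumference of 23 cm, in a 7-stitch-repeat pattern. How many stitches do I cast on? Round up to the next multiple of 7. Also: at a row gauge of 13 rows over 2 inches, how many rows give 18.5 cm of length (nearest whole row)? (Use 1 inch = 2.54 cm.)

Finished = 23 + 5 = 28 cm.
28 cm × 1/2.54 = 11.02 inches.
6/1 = 6 sts per in; 11.02 × 6 = 66.14 sts.
Next multiple of 7 → 70.
18.5 cm = 7.28 inches; × 6.5 = 47.34 → 47 rows.

Cast on 70 stitches; work 47 rows.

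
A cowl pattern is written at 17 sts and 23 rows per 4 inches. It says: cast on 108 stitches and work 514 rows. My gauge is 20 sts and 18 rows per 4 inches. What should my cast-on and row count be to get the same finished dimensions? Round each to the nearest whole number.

Cast on 127 stitches; work 402 rows.

Stitches: 108 × 20/17 = 127.06 → 127.
Rows: 514 × 18/23 = 402.26 → 402.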